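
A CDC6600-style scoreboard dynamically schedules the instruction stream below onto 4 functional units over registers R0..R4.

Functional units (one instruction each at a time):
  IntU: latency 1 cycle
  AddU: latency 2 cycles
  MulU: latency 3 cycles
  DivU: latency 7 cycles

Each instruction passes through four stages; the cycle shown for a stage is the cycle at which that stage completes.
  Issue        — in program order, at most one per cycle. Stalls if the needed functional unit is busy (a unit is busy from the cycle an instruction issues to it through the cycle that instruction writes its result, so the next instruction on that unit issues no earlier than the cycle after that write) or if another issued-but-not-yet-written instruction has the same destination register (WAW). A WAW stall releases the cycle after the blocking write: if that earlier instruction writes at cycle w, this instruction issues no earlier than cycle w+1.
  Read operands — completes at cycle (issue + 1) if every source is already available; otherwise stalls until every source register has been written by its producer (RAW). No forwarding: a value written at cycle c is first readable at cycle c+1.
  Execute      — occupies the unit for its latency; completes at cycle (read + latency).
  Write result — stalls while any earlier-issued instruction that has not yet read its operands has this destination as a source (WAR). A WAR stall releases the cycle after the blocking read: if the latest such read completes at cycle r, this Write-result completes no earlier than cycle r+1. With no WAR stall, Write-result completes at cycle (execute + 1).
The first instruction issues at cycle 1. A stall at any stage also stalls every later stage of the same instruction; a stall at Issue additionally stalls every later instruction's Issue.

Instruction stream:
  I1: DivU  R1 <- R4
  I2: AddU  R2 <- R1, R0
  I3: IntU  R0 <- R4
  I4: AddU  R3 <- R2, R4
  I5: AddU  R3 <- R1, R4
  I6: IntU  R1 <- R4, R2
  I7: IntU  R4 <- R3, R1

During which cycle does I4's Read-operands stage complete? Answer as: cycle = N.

t=1  I1 dispatched to DivU
t=2  I1 operands ready · I2 dispatched to AddU
t=3  I3 dispatched to IntU
t=4  I3 operands ready
t=5  I3 complete
t=9  I1 complete
t=10  R1←I1
t=11  I2 operands ready
t=12  R0←I3
t=13  I2 complete
t=14  R2←I2
t=15  I4 dispatched to AddU
t=16  I4 operands ready
t=18  I4 complete
t=19  R3←I4
t=20  I5 dispatched to AddU
t=21  I5 operands ready · I6 dispatched to IntU
t=22  I6 operands ready
t=23  I5 complete · I6 complete
t=24  R3←I5 · R1←I6
t=25  I7 dispatched to IntU
t=26  I7 operands ready
t=27  I7 complete
t=28  R4←I7

cycle = 16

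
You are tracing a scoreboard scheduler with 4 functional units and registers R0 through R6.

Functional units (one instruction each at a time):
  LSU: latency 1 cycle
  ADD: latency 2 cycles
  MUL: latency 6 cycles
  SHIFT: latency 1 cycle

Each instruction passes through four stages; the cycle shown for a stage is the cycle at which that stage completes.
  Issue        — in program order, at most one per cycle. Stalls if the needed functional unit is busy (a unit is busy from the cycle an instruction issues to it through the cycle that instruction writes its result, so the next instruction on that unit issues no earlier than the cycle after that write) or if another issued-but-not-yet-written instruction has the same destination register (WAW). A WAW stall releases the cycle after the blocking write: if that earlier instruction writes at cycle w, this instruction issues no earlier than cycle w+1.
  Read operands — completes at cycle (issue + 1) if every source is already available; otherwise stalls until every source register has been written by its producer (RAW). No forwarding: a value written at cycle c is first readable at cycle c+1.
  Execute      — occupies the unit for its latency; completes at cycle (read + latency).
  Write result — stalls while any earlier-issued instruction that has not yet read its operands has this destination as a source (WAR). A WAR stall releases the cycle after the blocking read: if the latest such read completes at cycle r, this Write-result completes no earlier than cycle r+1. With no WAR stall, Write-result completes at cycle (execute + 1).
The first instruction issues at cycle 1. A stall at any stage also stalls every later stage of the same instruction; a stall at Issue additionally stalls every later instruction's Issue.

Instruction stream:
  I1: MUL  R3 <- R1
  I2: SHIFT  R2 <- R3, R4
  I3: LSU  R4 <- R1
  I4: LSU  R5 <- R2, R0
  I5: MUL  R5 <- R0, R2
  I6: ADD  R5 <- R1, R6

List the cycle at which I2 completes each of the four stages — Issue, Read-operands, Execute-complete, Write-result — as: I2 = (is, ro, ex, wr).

I2 = (2, 10, 11, 12)

cycle 1: I1 dispatched to MUL
cycle 2: I1 operands ready, I2 dispatched to SHIFT
cycle 3: I3 dispatched to LSU
cycle 4: I3 operands ready
cycle 5: I3 complete
cycle 8: I1 complete
cycle 9: R3←I1
cycle 10: I2 operands ready
cycle 11: I2 complete, R4←I3
cycle 12: R2←I2, I4 dispatched to LSU
cycle 13: I4 operands ready
cycle 14: I4 complete
cycle 15: R5←I4
cycle 16: I5 dispatched to MUL
cycle 17: I5 operands ready
cycle 23: I5 complete
cycle 24: R5←I5
cycle 25: I6 dispatched to ADD
cycle 26: I6 operands ready
cycle 28: I6 complete
cycle 29: R5←I6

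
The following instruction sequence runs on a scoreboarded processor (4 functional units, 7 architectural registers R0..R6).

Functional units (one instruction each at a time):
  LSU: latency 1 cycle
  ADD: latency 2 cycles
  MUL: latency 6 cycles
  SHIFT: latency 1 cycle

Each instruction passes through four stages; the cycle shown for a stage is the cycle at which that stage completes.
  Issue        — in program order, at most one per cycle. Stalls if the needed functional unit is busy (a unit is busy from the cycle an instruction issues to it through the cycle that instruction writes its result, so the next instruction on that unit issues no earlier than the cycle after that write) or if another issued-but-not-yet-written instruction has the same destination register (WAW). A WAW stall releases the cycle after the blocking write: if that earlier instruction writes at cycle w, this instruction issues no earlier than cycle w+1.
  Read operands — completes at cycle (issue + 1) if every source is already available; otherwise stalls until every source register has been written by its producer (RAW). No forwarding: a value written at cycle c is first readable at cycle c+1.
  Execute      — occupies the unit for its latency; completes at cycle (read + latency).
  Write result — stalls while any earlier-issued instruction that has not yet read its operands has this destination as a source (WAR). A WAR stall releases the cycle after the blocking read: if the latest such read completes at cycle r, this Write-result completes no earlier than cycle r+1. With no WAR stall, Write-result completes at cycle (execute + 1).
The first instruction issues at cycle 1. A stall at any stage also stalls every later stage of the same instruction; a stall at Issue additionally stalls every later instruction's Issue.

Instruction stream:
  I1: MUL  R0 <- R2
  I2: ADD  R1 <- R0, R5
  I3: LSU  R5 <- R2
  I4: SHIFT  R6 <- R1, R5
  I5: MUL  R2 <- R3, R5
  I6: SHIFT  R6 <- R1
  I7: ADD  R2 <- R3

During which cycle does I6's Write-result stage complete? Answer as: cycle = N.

I1: IS=1 RO=2 EX=8 WR=9
I2: IS=2 RO=10 EX=12 WR=13  [RAW R0: wait I1 write@9]
I3: IS=3 RO=4 EX=5 WR=11  [WAR R5: wait I2 read@10]
I4: IS=4 RO=14 EX=15 WR=16  [RAW R1: wait I2 write@13]
I5: IS=10 RO=12 EX=18 WR=19  [struct: MUL busy until I1 writes@9; RAW R5: wait I3 write@11]
I6: IS=17 RO=18 EX=19 WR=20  [struct: SHIFT busy until I4 writes@16]
I7: IS=20 RO=21 EX=23 WR=24  [WAW R2: wait I5 write@19]

cycle = 20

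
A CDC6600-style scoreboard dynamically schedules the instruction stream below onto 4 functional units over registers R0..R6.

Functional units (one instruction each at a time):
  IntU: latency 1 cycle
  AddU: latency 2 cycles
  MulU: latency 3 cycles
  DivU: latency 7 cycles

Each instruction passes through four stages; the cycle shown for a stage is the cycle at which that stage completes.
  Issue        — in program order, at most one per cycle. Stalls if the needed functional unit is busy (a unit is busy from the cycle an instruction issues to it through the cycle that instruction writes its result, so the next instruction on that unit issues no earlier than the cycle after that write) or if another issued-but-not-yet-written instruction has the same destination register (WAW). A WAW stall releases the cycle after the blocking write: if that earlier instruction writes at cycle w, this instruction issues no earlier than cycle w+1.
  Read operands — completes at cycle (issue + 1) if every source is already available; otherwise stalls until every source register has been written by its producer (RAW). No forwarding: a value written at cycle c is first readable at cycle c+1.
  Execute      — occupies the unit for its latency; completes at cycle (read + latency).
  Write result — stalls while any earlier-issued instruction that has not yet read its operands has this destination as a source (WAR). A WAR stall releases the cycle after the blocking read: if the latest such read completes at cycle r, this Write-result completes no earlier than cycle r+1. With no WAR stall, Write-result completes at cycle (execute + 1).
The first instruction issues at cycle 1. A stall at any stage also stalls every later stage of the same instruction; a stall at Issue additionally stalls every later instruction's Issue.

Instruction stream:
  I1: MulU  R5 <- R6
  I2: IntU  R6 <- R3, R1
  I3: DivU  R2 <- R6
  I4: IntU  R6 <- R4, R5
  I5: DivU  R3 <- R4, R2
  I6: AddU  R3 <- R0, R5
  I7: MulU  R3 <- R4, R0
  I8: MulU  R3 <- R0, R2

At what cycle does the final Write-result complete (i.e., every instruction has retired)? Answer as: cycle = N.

cycle = 41

1) issue 1, read 2, done 5, write 6
2) issue 2, read 3, done 4, write 5
3) issue 3, read 6, done 13, write 14  <RAW R6: wait I2 write@5>
4) issue 6, read 7, done 8, write 9  <struct: IntU busy until I2 writes@5>
5) issue 15, read 16, done 23, write 24  <struct: DivU busy until I3 writes@14>
6) issue 25, read 26, done 28, write 29  <WAW R3: wait I5 write@24>
7) issue 30, read 31, done 34, write 35  <WAW R3: wait I6 write@29>
8) issue 36, read 37, done 40, write 41  <struct: MulU busy until I7 writes@35>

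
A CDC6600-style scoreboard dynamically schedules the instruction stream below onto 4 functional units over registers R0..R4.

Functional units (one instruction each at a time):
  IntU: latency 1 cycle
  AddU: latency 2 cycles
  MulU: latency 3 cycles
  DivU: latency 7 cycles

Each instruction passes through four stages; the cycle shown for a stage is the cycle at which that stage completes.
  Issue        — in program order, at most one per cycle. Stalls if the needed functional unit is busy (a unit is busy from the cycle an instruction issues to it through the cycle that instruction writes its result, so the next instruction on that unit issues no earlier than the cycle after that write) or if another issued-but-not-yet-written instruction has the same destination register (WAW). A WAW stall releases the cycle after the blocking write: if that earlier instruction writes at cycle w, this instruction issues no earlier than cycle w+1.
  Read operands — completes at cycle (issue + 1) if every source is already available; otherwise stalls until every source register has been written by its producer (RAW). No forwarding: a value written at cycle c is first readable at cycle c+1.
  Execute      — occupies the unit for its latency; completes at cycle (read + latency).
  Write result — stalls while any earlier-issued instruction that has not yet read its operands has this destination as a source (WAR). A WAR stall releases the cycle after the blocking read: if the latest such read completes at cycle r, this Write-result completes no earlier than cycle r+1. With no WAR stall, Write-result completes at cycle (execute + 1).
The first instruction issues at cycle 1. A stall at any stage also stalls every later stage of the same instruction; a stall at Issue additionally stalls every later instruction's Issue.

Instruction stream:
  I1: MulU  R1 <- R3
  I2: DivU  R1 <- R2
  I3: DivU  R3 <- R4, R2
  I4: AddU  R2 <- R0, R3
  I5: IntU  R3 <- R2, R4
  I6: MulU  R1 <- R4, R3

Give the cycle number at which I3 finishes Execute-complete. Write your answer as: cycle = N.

cycle = 25

t=1  issue I1 (MulU)
t=2  I1 read-ops
t=5  I1 finished on MulU
t=6  I1→R1
t=7  issue I2 (DivU)
t=8  I2 read-ops
t=15  I2 finished on DivU
t=16  I2→R1
t=17  issue I3 (DivU)
t=18  I3 read-ops, issue I4 (AddU)
t=25  I3 finished on DivU
t=26  I3→R3
t=27  I4 read-ops, issue I5 (IntU)
t=28  issue I6 (MulU)
t=29  I4 finished on AddU
t=30  I4→R2
t=31  I5 read-ops
t=32  I5 finished on IntU
t=33  I5→R3
t=34  I6 read-ops
t=37  I6 finished on MulU
t=38  I6→R1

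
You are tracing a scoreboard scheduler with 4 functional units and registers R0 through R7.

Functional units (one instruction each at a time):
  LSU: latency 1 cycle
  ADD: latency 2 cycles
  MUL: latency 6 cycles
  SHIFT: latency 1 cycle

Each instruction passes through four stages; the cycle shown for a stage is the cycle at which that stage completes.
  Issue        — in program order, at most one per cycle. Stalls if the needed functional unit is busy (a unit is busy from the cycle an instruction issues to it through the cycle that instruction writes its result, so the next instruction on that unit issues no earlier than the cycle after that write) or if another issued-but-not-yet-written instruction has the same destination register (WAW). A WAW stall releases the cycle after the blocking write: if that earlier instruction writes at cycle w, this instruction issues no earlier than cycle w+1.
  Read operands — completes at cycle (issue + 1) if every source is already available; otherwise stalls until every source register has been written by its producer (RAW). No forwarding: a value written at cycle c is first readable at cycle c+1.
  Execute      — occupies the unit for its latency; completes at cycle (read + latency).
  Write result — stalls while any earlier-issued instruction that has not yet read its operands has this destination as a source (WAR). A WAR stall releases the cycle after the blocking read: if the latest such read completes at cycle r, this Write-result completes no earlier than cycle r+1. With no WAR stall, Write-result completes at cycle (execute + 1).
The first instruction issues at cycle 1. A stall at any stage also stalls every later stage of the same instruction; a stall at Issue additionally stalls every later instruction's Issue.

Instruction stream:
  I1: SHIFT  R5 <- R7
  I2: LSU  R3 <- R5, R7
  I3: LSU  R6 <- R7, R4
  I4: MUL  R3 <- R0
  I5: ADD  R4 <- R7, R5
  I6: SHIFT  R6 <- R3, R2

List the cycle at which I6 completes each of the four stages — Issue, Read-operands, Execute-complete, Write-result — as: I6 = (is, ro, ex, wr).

I6 = (12, 18, 19, 20)

[1] I1→SHIFT
[2] I1 RO, I2→LSU
[3] I1 EX
[4] I1 WR R5
[5] I2 RO
[6] I2 EX
[7] I2 WR R3
[8] I3→LSU
[9] I3 RO, I4→MUL
[10] I3 EX, I4 RO, I5→ADD
[11] I3 WR R6, I5 RO
[12] I6→SHIFT
[13] I5 EX
[14] I5 WR R4
[16] I4 EX
[17] I4 WR R3
[18] I6 RO
[19] I6 EX
[20] I6 WR R6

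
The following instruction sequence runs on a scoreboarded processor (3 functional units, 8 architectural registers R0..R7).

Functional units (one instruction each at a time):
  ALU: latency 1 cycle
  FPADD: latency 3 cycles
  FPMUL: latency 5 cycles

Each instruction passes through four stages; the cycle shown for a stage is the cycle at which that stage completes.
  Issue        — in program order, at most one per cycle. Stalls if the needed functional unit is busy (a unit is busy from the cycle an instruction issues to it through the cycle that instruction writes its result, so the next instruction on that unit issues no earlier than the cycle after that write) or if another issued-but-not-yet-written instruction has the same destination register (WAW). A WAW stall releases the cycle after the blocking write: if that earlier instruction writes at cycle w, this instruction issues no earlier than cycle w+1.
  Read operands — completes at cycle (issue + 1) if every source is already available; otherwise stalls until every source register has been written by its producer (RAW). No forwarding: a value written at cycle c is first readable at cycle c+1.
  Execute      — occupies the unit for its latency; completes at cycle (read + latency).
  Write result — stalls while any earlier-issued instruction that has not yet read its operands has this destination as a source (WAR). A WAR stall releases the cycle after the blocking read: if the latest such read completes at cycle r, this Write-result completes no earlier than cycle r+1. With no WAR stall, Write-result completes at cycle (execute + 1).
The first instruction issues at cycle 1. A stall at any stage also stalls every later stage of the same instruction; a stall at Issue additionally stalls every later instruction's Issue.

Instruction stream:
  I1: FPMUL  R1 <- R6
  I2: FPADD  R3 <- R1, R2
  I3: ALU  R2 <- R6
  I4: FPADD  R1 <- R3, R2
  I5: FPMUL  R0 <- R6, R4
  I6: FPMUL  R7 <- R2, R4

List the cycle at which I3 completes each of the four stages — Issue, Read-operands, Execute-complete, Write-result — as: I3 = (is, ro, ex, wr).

cycle 1: I1 dispatched to FPMUL
cycle 2: I1 operands ready · I2 dispatched to FPADD
cycle 3: I3 dispatched to ALU
cycle 4: I3 operands ready
cycle 5: I3 complete
cycle 7: I1 complete
cycle 8: R1←I1
cycle 9: I2 operands ready
cycle 10: R2←I3
cycle 12: I2 complete
cycle 13: R3←I2
cycle 14: I4 dispatched to FPADD
cycle 15: I4 operands ready · I5 dispatched to FPMUL
cycle 16: I5 operands ready
cycle 18: I4 complete
cycle 19: R1←I4
cycle 21: I5 complete
cycle 22: R0←I5
cycle 23: I6 dispatched to FPMUL
cycle 24: I6 operands ready
cycle 29: I6 complete
cycle 30: R7←I6

I3 = (3, 4, 5, 10)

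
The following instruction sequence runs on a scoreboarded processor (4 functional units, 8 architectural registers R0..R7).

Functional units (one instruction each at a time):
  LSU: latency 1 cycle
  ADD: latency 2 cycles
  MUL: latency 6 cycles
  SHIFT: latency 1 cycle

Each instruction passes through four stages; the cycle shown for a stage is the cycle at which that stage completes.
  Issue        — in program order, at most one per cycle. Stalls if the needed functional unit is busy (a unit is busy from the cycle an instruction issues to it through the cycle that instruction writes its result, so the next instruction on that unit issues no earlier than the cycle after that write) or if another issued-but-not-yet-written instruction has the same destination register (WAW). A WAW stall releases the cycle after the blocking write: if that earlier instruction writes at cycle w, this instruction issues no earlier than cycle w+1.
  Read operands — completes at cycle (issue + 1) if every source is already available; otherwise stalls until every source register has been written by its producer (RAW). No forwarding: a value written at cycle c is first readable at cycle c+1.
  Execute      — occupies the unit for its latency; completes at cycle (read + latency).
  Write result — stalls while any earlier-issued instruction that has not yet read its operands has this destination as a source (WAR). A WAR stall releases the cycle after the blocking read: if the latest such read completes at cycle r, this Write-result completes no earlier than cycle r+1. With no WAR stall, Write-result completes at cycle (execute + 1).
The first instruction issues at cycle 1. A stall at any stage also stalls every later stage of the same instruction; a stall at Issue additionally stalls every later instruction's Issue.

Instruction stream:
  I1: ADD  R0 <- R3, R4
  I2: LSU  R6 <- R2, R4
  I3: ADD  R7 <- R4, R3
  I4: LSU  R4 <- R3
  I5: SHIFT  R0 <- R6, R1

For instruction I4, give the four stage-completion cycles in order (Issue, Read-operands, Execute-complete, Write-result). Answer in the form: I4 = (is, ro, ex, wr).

cycle 1: I1 issues→ADD
cycle 2: I1 reads; I2 issues→LSU
cycle 3: I2 reads
cycle 4: I1 exec-done; I2 exec-done
cycle 5: I1 writes R0; I2 writes R6
cycle 6: I3 issues→ADD
cycle 7: I3 reads; I4 issues→LSU
cycle 8: I4 reads; I5 issues→SHIFT
cycle 9: I3 exec-done; I4 exec-done; I5 reads
cycle 10: I3 writes R7; I4 writes R4; I5 exec-done
cycle 11: I5 writes R0

I4 = (7, 8, 9, 10)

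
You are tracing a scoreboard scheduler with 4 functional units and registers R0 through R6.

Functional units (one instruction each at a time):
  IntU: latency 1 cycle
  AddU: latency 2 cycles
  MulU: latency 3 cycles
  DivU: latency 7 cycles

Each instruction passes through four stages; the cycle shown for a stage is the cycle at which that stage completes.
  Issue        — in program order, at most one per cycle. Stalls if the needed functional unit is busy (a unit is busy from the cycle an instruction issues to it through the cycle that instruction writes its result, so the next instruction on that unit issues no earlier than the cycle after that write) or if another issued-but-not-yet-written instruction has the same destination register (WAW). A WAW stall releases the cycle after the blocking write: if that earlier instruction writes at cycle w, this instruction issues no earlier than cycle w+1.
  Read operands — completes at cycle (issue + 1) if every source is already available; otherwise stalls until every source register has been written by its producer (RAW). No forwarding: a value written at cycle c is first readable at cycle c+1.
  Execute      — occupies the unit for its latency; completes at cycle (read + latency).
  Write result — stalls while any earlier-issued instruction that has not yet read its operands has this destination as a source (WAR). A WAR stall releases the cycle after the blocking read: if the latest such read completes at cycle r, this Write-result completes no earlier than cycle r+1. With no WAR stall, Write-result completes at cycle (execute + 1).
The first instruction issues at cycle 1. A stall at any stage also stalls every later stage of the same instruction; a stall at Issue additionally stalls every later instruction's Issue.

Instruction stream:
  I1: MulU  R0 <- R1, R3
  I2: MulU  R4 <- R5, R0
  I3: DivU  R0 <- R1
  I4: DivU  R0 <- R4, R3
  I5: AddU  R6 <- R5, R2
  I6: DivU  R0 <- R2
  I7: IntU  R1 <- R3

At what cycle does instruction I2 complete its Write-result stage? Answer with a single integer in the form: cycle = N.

cycle = 12

[1] I1 issues→MulU
[2] I1 reads
[5] I1 exec-done
[6] I1 writes R0
[7] I2 issues→MulU
[8] I2 reads, I3 issues→DivU
[9] I3 reads
[11] I2 exec-done
[12] I2 writes R4
[16] I3 exec-done
[17] I3 writes R0
[18] I4 issues→DivU
[19] I4 reads, I5 issues→AddU
[20] I5 reads
[22] I5 exec-done
[23] I5 writes R6
[26] I4 exec-done
[27] I4 writes R0
[28] I6 issues→DivU
[29] I6 reads, I7 issues→IntU
[30] I7 reads
[31] I7 exec-done
[32] I7 writes R1
[36] I6 exec-done
[37] I6 writes R0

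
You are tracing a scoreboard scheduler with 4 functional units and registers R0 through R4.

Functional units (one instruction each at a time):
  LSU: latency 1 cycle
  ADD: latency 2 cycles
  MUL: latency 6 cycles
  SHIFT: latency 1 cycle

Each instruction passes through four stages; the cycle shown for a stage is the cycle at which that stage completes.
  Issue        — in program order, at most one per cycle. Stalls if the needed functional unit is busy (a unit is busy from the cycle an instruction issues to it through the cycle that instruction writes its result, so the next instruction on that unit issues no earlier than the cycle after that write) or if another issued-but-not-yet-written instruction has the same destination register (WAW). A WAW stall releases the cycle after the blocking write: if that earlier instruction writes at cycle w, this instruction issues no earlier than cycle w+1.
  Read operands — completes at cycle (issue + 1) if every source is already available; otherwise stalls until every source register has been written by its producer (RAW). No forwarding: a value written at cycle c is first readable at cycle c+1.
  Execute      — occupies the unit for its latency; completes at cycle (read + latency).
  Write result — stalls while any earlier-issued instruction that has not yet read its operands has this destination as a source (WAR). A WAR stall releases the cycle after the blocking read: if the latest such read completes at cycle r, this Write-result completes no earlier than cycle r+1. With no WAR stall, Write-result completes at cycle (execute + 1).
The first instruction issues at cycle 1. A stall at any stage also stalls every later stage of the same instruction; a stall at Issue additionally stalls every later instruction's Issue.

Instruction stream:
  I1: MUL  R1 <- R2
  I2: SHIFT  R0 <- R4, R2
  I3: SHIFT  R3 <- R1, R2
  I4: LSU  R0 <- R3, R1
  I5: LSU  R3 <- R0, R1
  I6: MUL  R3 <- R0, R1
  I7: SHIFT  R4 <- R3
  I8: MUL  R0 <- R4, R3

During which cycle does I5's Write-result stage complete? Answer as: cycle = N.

I1 -> (1, 2, 8, 9)
I2 -> (2, 3, 4, 5)
I3 -> (6, 10, 11, 12)  // struct: SHIFT busy until I2 writes@5, RAW R1: wait I1 write@9
I4 -> (7, 13, 14, 15)  // RAW R3: wait I3 write@12
I5 -> (16, 17, 18, 19)  // struct: LSU busy until I4 writes@15
I6 -> (20, 21, 27, 28)  // WAW R3: wait I5 write@19
I7 -> (21, 29, 30, 31)  // RAW R3: wait I6 write@28
I8 -> (29, 32, 38, 39)  // struct: MUL busy until I6 writes@28, RAW R4: wait I7 write@31

cycle = 19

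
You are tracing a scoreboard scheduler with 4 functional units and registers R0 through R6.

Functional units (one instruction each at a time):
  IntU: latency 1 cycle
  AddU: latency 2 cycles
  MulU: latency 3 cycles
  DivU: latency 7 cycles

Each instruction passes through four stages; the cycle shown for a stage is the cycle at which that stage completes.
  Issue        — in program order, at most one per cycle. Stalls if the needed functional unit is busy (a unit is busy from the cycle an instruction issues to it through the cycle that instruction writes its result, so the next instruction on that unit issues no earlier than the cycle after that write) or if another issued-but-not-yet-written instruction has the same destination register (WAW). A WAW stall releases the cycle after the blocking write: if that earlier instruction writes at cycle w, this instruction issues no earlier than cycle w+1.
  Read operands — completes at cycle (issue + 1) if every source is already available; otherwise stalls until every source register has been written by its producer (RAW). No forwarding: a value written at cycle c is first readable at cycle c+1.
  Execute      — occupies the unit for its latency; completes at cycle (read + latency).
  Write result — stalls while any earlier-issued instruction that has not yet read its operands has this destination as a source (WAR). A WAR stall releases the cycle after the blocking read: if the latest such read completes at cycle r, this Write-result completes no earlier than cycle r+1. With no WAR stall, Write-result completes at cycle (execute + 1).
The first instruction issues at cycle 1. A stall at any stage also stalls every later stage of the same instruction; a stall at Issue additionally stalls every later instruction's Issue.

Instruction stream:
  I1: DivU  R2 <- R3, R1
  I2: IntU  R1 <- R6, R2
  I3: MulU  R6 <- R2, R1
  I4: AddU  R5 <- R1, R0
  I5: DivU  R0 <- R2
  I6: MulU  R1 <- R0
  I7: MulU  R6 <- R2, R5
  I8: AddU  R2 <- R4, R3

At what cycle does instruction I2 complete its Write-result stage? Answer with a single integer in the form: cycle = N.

cycle = 13

[1] I1 dispatched to DivU
[2] I1 operands ready; I2 dispatched to IntU
[3] I3 dispatched to MulU
[4] I4 dispatched to AddU
[9] I1 complete
[10] R2←I1
[11] I2 operands ready; I5 dispatched to DivU
[12] I2 complete; I5 operands ready
[13] R1←I2
[14] I3 operands ready; I4 operands ready
[16] I4 complete
[17] I3 complete; R5←I4
[18] R6←I3
[19] I5 complete; I6 dispatched to MulU
[20] R0←I5
[21] I6 operands ready
[24] I6 complete
[25] R1←I6
[26] I7 dispatched to MulU
[27] I7 operands ready; I8 dispatched to AddU
[28] I8 operands ready
[30] I7 complete; I8 complete
[31] R6←I7; R2←I8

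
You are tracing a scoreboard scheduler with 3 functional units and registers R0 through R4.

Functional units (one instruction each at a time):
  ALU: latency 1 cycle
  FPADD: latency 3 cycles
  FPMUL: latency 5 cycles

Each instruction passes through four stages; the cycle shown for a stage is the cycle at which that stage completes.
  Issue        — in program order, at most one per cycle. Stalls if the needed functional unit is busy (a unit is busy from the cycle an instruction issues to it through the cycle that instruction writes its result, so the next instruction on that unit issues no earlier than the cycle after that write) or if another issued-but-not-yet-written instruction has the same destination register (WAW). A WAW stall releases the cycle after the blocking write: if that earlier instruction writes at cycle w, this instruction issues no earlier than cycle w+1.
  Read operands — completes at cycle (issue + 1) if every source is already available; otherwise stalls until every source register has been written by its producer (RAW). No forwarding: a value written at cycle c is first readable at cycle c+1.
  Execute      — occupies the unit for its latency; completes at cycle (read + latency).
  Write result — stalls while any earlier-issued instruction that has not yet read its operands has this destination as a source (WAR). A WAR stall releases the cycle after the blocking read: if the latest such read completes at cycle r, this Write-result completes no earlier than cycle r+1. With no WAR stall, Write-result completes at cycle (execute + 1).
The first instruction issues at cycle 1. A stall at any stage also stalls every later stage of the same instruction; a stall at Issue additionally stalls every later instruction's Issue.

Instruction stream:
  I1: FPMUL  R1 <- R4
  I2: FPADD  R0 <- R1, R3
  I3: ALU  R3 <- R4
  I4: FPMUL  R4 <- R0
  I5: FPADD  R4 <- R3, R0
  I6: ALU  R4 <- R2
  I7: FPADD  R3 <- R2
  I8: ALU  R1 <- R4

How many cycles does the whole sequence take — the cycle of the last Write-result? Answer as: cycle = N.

cycle = 34

cycle 1: I1 dispatched to FPMUL
cycle 2: I1 operands ready, I2 dispatched to FPADD
cycle 3: I3 dispatched to ALU
cycle 4: I3 operands ready
cycle 5: I3 complete
cycle 7: I1 complete
cycle 8: R1←I1
cycle 9: I2 operands ready, I4 dispatched to FPMUL
cycle 10: R3←I3
cycle 12: I2 complete
cycle 13: R0←I2
cycle 14: I4 operands ready
cycle 19: I4 complete
cycle 20: R4←I4
cycle 21: I5 dispatched to FPADD
cycle 22: I5 operands ready
cycle 25: I5 complete
cycle 26: R4←I5
cycle 27: I6 dispatched to ALU
cycle 28: I6 operands ready, I7 dispatched to FPADD
cycle 29: I6 complete, I7 operands ready
cycle 30: R4←I6
cycle 31: I8 dispatched to ALU
cycle 32: I7 complete, I8 operands ready
cycle 33: R3←I7, I8 complete
cycle 34: R1←I8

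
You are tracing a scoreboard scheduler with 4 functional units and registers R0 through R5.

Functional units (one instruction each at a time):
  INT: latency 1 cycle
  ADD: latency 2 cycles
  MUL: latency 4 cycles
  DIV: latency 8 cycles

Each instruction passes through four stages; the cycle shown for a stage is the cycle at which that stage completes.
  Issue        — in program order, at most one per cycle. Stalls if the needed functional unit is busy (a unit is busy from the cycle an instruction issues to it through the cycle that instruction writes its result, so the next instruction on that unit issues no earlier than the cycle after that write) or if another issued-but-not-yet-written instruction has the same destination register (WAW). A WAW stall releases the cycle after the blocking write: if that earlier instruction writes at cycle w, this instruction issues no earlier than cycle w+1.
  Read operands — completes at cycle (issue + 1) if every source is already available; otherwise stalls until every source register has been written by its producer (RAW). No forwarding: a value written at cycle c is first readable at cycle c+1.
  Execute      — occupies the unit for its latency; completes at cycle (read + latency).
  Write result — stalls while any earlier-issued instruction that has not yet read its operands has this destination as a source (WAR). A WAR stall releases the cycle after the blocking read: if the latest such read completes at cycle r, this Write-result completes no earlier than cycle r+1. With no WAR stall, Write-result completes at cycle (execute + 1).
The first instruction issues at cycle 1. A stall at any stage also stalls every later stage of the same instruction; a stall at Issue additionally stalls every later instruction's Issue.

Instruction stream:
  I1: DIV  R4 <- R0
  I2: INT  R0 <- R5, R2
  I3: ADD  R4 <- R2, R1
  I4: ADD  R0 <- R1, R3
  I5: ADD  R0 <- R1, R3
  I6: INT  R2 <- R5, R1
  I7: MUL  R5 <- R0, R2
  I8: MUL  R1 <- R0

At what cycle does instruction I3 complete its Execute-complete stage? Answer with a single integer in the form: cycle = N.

cycle = 15

1) issue 1, read 2, done 10, write 11
2) issue 2, read 3, done 4, write 5
3) issue 12, read 13, done 15, write 16  <WAW R4: wait I1 write@11>
4) issue 17, read 18, done 20, write 21  <struct: ADD busy until I3 writes@16>
5) issue 22, read 23, done 25, write 26  <struct: ADD busy until I4 writes@21>
6) issue 23, read 24, done 25, write 26
7) issue 24, read 27, done 31, write 32  <RAW R0: wait I5 write@26 / RAW R2: wait I6 write@26>
8) issue 33, read 34, done 38, write 39  <struct: MUL busy until I7 writes@32>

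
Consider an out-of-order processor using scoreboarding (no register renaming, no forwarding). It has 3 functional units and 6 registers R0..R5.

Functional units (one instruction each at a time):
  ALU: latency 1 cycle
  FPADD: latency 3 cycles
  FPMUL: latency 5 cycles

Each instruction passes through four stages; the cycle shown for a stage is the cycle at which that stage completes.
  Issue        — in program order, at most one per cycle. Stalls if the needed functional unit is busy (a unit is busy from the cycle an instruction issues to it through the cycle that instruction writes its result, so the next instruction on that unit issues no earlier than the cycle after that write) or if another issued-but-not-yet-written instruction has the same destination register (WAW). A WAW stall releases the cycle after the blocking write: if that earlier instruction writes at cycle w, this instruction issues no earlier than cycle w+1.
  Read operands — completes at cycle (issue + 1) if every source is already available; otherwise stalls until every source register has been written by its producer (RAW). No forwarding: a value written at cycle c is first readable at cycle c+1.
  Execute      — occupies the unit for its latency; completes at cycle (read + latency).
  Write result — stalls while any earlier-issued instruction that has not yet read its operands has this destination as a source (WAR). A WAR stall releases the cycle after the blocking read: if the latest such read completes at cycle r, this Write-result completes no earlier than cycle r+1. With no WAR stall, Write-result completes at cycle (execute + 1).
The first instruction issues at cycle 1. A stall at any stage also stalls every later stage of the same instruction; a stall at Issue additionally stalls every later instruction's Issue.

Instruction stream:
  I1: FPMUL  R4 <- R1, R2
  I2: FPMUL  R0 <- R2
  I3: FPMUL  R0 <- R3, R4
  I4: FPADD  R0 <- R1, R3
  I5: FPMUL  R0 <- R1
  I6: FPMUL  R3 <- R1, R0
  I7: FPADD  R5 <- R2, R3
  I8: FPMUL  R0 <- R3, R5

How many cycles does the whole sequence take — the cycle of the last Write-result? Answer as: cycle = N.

[I1] 1/2/7/8
[I2] 9/10/15/16  (struct: FPMUL busy until I1 writes@8)
[I3] 17/18/23/24  (struct: FPMUL busy until I2 writes@16)
[I4] 25/26/29/30  (WAW R0: wait I3 write@24)
[I5] 31/32/37/38  (WAW R0: wait I4 write@30)
[I6] 39/40/45/46  (struct: FPMUL busy until I5 writes@38)
[I7] 40/47/50/51  (RAW R3: wait I6 write@46)
[I8] 47/52/57/58  (struct: FPMUL busy until I6 writes@46; RAW R5: wait I7 write@51)

cycle = 58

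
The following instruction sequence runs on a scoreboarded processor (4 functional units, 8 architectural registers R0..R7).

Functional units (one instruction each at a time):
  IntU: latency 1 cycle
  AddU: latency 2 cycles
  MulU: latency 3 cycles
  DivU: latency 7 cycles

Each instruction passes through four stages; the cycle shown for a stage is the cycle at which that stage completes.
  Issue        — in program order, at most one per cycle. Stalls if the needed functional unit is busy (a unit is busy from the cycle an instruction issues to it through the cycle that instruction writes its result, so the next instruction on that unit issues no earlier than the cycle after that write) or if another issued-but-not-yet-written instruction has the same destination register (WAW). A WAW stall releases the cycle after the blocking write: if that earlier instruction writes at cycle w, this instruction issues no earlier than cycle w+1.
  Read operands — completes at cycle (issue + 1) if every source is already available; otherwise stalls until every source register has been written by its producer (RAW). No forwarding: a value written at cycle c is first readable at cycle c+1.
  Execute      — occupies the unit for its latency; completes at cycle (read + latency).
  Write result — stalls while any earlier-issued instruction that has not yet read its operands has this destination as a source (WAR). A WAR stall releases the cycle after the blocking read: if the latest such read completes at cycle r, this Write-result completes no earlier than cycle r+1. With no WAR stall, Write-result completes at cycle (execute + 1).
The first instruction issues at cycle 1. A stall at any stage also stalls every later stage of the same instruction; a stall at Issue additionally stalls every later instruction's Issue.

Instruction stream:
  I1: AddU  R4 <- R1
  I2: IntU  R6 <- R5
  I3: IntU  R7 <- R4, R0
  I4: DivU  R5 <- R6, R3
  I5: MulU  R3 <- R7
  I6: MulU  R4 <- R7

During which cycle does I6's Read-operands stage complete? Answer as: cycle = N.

I1  is:1  ro:2  ex:4  wr:5
I2  is:2  ro:3  ex:4  wr:5
I3  is:6  ro:7  ex:8  wr:9  — struct: IntU busy until I2 writes@5
I4  is:7  ro:8  ex:15  wr:16
I5  is:8  ro:10  ex:13  wr:14  — RAW R7: wait I3 write@9
I6  is:15  ro:16  ex:19  wr:20  — struct: MulU busy until I5 writes@14

cycle = 16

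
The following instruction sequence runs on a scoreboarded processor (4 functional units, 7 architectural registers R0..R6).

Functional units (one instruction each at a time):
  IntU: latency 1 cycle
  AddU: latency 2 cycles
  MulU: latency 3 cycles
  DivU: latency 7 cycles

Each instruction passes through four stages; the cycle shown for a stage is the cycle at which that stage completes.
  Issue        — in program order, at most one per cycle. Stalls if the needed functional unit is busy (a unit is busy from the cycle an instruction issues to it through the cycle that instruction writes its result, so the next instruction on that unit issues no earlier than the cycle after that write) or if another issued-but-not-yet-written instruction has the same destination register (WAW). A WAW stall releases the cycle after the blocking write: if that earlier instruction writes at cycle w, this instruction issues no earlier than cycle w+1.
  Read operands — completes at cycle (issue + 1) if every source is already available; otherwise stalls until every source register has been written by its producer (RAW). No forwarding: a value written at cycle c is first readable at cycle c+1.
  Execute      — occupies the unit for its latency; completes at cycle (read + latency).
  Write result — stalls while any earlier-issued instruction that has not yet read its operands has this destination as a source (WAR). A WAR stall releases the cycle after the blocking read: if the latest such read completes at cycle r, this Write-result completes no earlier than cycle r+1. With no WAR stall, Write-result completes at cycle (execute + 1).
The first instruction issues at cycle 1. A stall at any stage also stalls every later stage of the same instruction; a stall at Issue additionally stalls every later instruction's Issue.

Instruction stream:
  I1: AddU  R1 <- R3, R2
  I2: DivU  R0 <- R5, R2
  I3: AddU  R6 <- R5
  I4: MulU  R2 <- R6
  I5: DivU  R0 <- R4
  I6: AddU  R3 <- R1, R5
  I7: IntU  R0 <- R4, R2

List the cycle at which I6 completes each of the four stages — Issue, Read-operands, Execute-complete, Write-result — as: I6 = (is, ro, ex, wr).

c1: I1 dispatched to AddU
c2: I1 operands ready; I2 dispatched to DivU
c3: I2 operands ready
c4: I1 complete
c5: R1←I1
c6: I3 dispatched to AddU
c7: I3 operands ready; I4 dispatched to MulU
c9: I3 complete
c10: I2 complete; R6←I3
c11: R0←I2; I4 operands ready
c12: I5 dispatched to DivU
c13: I5 operands ready; I6 dispatched to AddU
c14: I4 complete; I6 operands ready
c15: R2←I4
c16: I6 complete
c17: R3←I6
c20: I5 complete
c21: R0←I5
c22: I7 dispatched to IntU
c23: I7 operands ready
c24: I7 complete
c25: R0←I7

I6 = (13, 14, 16, 17)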